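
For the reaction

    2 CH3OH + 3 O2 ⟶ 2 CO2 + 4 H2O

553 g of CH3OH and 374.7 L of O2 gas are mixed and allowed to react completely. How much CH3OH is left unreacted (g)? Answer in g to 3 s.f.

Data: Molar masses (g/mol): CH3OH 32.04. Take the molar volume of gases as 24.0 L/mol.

n(CH3OH) = 553.0 / 32.04 = 17.26 mol
n(O2) = 374.7 / 24.0 = 15.61 mol
n/ν for CH3OH = 17.26/2 = 8.630
n/ν for O2 = 15.61/3 = 5.203
Smallest n/ν is O2 → limiting reagent.
CH3OH consumed = (2/3) × 15.61 = 10.41 mol
CH3OH remaining = 17.26 − 10.41 = 6.850 mol
mass = 6.850 × 32.04 = 219.5 g

220 g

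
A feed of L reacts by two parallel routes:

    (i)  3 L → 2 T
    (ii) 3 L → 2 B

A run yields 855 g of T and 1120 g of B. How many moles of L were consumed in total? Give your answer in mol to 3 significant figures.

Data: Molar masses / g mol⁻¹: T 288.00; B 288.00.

n(T) = 855 / 288.00 = 2.969 mol
n(B) = 1120 / 288.00 = 3.889 mol
n(L) via (i) = (3/2)×2.969 = 4.454 mol
n(L) via (ii) = (3/2)×3.889 = 5.834 mol
total n(L) = 4.454 + 5.834 = 10.29 mol

10.3 mol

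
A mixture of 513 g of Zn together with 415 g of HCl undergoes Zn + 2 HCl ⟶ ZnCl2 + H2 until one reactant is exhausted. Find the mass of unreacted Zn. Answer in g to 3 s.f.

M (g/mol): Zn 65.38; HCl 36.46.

n(Zn) = 513.0 / 65.38 = 7.846 mol
n(HCl) = 415.0 / 36.46 = 11.38 mol
n/ν for Zn = 7.846/1 = 7.846
n/ν for HCl = 11.38/2 = 5.690
Smallest n/ν is HCl → limiting reagent.
Zn consumed = (1/2) × 11.38 = 5.690 mol
Zn remaining = 7.846 − 5.690 = 2.156 mol
mass = 2.156 × 65.38 = 141.0 g

141 g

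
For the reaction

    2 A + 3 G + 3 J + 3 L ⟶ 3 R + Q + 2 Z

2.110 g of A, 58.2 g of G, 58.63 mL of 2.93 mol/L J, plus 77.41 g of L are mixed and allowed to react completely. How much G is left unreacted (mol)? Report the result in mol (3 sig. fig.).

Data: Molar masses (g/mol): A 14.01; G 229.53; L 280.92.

0.0818 mol

n(A) = 2.110 / 14.01 = 0.1506 mol
n(G) = 58.20 / 229.53 = 0.2536 mol
n(J) = 2.93 × 58.63/1000 = 0.1718 mol
n(L) = 77.41 / 280.92 = 0.2756 mol
n/ν → A: 0.07530, G: 0.08453, J: 0.05727, L: 0.09187; J is limiting.
G consumed = (3/3) × 0.1718 = 0.1718 mol
G remaining = 0.2536 − 0.1718 = 0.08180 mol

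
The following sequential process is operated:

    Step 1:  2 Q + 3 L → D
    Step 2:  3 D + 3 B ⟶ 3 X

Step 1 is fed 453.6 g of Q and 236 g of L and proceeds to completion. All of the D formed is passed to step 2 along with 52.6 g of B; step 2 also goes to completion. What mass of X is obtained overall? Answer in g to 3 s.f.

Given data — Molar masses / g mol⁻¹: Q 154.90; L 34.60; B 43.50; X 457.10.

553 g

Step 1:
n(Q) = 453.6 / 154.90 = 2.928 mol
n(L) = 236.0 / 34.60 = 6.821 mol
n/ν for Q = 2.928/2 = 1.464
n/ν for L = 6.821/3 = 2.274
Smallest n/ν is Q → limiting reagent.
n(D) produced = (1/2) × 2.928 = 1.464 mol
Step 2:
n(D) available = 1.464 mol
n(B) = 52.60 / 43.50 = 1.209 mol
n/ν for D = 1.464/3 = 0.4880
n/ν for B = 1.209/3 = 0.4030
Smallest n/ν is B → limiting reagent.
n(X) = (3/3) × 1.209 = 1.209 mol
mass = 1.209 × 457.10 = 552.6 g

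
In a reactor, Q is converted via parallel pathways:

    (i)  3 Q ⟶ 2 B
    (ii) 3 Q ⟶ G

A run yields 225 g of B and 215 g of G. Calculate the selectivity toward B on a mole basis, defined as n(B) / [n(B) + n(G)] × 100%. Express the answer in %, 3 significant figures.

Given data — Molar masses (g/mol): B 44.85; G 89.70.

n(B) = 225 / 44.85 = 5.017 mol
n(G) = 215 / 89.70 = 2.397 mol
selectivity = 5.017/(5.017+2.397) × 100 = 67.67 %

67.7 %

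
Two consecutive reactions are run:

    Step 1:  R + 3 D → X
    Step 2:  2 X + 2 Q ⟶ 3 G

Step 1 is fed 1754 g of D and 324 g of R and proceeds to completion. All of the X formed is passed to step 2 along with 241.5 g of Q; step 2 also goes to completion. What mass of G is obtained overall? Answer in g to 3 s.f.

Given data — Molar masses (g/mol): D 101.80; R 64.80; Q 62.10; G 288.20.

Step 1:
n(D) = 1754 / 101.80 = 17.23 mol
n(R) = 324.0 / 64.80 = 5.000 mol
n/ν → D: 5.743, R: 5.000; R is limiting.
n(X) produced = (1/1) × 5.000 = 5.000 mol
Step 2:
n(X) available = 5.000 mol
n(Q) = 241.5 / 62.10 = 3.889 mol
n/ν → X: 2.500, Q: 1.945; Q is limiting.
n(G) = (3/2) × 3.889 = 5.834 mol
mass = 5.834 × 288.20 = 1681 g

1680 g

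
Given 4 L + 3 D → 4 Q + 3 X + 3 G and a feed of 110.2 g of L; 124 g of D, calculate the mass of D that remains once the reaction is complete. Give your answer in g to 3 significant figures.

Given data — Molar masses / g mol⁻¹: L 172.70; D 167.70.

n(L) = 110.2 / 172.70 = 0.6381 mol
n(D) = 124.0 / 167.70 = 0.7394 mol
n/ν for L = 0.6381/4 = 0.1595
n/ν for D = 0.7394/3 = 0.2465
Smallest n/ν is L → limiting reagent.
D consumed = (3/4) × 0.6381 = 0.4786 mol
D remaining = 0.7394 − 0.4786 = 0.2608 mol
mass = 0.2608 × 167.70 = 43.74 g

43.7 g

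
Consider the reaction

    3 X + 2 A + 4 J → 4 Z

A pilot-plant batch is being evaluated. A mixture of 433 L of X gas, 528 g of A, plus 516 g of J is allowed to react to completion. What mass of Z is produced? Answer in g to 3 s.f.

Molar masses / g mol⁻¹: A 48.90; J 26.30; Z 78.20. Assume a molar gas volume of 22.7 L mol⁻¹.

n(X) = 433.0 / 22.7 = 19.07 mol
n(A) = 528.0 / 48.90 = 10.80 mol
n(J) = 516.0 / 26.30 = 19.62 mol
n/ν → X: 6.357, A: 5.400, J: 4.905; J is limiting.
n(Z) = (4/4) × 19.62 = 19.62 mol
mass = 19.62 × 78.20 = 1534 g

1530 g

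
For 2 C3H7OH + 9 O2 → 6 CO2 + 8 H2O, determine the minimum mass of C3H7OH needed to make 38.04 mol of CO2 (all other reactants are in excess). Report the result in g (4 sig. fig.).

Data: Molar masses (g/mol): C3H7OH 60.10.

762.1 g

n(CO2) = 38.04 mol
n(C3H7OH) = (2/6) × 38.04 = 12.68 mol
mass = 12.68 × 60.10 = 762.1 g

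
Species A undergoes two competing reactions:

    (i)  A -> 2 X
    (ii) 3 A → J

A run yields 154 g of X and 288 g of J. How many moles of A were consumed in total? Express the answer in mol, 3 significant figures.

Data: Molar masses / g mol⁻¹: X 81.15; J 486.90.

2.72 mol

n(X) = 154 / 81.15 = 1.898 mol
n(J) = 288 / 486.90 = 0.5915 mol
n(A) via (i) = (1/2)×1.898 = 0.9490 mol
n(A) via (ii) = (3/1)×0.5915 = 1.775 mol
total n(A) = 0.9490 + 1.775 = 2.724 mol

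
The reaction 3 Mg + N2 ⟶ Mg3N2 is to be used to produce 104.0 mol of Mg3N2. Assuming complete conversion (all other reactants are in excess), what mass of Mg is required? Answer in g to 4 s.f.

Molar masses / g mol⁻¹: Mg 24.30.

7582 g

n(Mg3N2) = 104.0 mol
n(Mg) = (3/1) × 104.0 = 312.0 mol
mass = 312.0 × 24.30 = 7582 g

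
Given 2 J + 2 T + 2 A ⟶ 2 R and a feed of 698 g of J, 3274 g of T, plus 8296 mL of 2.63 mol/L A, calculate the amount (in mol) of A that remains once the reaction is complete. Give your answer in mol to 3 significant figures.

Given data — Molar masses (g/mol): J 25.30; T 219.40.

n(J) = 698.0 / 25.30 = 27.59 mol
n(T) = 3274 / 219.40 = 14.92 mol
n(A) = 2.63 × 8296/1000 = 21.82 mol
n/ν → J: 13.80, T: 7.460, A: 10.91; T is limiting.
A consumed = (2/2) × 14.92 = 14.92 mol
A remaining = 21.82 − 14.92 = 6.900 mol

6.90 mol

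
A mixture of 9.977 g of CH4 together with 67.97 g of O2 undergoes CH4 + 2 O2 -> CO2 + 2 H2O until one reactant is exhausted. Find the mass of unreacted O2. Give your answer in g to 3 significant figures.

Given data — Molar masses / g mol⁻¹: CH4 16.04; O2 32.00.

28.2 g

n(CH4) = 9.977 / 16.04 = 0.6220 mol
n(O2) = 67.97 / 32.00 = 2.124 mol
n/ν → CH4: 0.6220, O2: 1.062; CH4 is limiting.
O2 consumed = (2/1) × 0.6220 = 1.244 mol
O2 remaining = 2.124 − 1.244 = 0.8800 mol
mass = 0.8800 × 32.00 = 28.16 g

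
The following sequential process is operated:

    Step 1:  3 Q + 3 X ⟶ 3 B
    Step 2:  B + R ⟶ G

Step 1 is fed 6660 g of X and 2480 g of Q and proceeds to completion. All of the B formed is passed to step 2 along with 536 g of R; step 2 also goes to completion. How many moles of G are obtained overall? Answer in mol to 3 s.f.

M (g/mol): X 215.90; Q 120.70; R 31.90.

Step 1:
n(X) = 6660 / 215.90 = 30.85 mol
n(Q) = 2480 / 120.70 = 20.55 mol
n/ν → X: 10.28, Q: 6.850; Q is limiting.
n(B) produced = (3/3) × 20.55 = 20.55 mol
Step 2:
n(B) available = 20.55 mol
n(R) = 536.0 / 31.90 = 16.80 mol
n/ν → B: 20.55, R: 16.80; R is limiting.
n(G) = (1/1) × 16.80 = 16.80 mol

16.8 mol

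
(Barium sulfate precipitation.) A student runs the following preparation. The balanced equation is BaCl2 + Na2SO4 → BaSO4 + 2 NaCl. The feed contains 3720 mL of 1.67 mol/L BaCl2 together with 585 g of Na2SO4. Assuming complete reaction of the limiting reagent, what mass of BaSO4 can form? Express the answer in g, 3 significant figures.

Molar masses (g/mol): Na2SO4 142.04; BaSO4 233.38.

n(BaCl2) = 1.67 × 3720/1000 = 6.212 mol
n(Na2SO4) = 585.0 / 142.04 = 4.119 mol
n/ν → BaCl2: 6.212, Na2SO4: 4.119; Na2SO4 is limiting.
n(BaSO4) = (1/1) × 4.119 = 4.119 mol
mass = 4.119 × 233.38 = 961.3 g

961 g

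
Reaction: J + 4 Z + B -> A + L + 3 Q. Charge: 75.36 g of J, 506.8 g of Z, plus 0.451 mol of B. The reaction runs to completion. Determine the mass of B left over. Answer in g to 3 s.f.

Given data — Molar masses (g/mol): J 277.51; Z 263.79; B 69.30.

n(J) = 75.36 / 277.51 = 0.2716 mol
n(Z) = 506.8 / 263.79 = 1.921 mol
n(B) = 0.4510 mol
n/ν for J = 0.2716/1 = 0.2716
n/ν for Z = 1.921/4 = 0.4803
n/ν for B = 0.4510/1 = 0.4510
Smallest n/ν is J → limiting reagent.
B consumed = (1/1) × 0.2716 = 0.2716 mol
B remaining = 0.4510 − 0.2716 = 0.1794 mol
mass = 0.1794 × 69.30 = 12.43 g

12.4 g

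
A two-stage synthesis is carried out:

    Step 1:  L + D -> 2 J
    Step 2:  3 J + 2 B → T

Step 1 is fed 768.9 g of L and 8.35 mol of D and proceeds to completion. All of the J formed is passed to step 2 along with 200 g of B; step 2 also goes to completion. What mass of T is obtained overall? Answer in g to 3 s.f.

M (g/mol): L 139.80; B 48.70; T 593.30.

Step 1:
n(L) = 768.9 / 139.80 = 5.500 mol
n(D) = 8.350 mol
n/ν for L = 5.500/1 = 5.500
n/ν for D = 8.350/1 = 8.350
Smallest n/ν is L → limiting reagent.
n(J) produced = (2/1) × 5.500 = 11.00 mol
Step 2:
n(J) available = 11.00 mol
n(B) = 200.0 / 48.70 = 4.107 mol
n/ν for J = 11.00/3 = 3.667
n/ν for B = 4.107/2 = 2.054
Smallest n/ν is B → limiting reagent.
n(T) = (1/2) × 4.107 = 2.054 mol
mass = 2.054 × 593.30 = 1219 g

1220 g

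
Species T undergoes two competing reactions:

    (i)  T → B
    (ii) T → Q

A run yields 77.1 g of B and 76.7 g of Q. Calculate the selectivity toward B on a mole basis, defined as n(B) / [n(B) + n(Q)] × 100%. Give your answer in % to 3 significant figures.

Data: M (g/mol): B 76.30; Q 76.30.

50.1 %

n(B) = 77.1 / 76.30 = 1.010 mol
n(Q) = 76.7 / 76.30 = 1.005 mol
selectivity = 1.010/(1.010+1.005) × 100 = 50.12 %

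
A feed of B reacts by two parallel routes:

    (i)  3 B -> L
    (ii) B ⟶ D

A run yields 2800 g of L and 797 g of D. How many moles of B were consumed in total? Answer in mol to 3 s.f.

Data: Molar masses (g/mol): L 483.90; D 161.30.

n(L) = 2800 / 483.90 = 5.786 mol
n(D) = 797 / 161.30 = 4.941 mol
n(B) via (i) = (3/1)×5.786 = 17.36 mol
n(B) via (ii) = (1/1)×4.941 = 4.941 mol
total n(B) = 17.36 + 4.941 = 22.30 mol

22.3 mol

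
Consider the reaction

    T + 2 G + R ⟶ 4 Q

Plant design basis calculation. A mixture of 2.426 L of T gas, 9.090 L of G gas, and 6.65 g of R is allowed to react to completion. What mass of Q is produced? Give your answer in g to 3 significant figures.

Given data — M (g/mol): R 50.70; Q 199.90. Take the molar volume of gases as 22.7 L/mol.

n(T) = 2.426 / 22.7 = 0.1069 mol
n(G) = 9.090 / 22.7 = 0.4004 mol
n(R) = 6.650 / 50.70 = 0.1312 mol
n/ν for T = 0.1069/1 = 0.1069
n/ν for G = 0.4004/2 = 0.2002
n/ν for R = 0.1312/1 = 0.1312
Smallest n/ν is T → limiting reagent.
n(Q) = (4/1) × 0.1069 = 0.4276 mol
mass = 0.4276 × 199.90 = 85.48 g

85.5 g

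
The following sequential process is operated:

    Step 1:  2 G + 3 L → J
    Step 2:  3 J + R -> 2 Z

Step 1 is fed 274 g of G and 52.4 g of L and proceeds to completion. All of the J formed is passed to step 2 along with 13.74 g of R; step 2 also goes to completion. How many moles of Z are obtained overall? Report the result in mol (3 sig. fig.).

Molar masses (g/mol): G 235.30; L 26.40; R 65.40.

Step 1:
n(G) = 274.0 / 235.30 = 1.164 mol
n(L) = 52.40 / 26.40 = 1.985 mol
n/ν → G: 0.5820, L: 0.6617; G is limiting.
n(J) produced = (1/2) × 1.164 = 0.5820 mol
Step 2:
n(J) available = 0.5820 mol
n(R) = 13.74 / 65.40 = 0.2101 mol
n/ν → J: 0.1940, R: 0.2101; J is limiting.
n(Z) = (2/3) × 0.5820 = 0.3880 mol

0.388 mol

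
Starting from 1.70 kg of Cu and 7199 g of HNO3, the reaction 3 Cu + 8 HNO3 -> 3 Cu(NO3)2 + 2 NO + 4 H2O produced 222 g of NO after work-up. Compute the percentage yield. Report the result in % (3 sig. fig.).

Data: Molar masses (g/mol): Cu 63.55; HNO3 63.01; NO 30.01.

41.5 %

n(Cu) = 1.700×1000 / 63.55 = 26.75 mol
n(HNO3) = 7199 / 63.01 = 114.3 mol
n/ν for Cu = 26.75/3 = 8.917
n/ν for HNO3 = 114.3/8 = 14.29
Smallest n/ν is Cu → limiting reagent.
theoretical n(NO) = (2/3) × 26.75 = 17.83 mol → 535.1 g
% yield = 222 / 535.1 × 100 = 41.49 %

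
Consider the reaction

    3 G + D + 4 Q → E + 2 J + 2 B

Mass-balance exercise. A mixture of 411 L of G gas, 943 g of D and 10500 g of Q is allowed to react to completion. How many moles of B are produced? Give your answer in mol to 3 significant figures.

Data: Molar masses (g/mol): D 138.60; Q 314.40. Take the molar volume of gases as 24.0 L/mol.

n(G) = 411.0 / 24.0 = 17.13 mol
n(D) = 943.0 / 138.60 = 6.804 mol
n(Q) = 10500 / 314.40 = 33.40 mol
n/ν for G = 17.13/3 = 5.710
n/ν for D = 6.804/1 = 6.804
n/ν for Q = 33.40/4 = 8.350
Smallest n/ν is G → limiting reagent.
n(B) = (2/3) × 17.13 = 11.42 mol

11.4 mol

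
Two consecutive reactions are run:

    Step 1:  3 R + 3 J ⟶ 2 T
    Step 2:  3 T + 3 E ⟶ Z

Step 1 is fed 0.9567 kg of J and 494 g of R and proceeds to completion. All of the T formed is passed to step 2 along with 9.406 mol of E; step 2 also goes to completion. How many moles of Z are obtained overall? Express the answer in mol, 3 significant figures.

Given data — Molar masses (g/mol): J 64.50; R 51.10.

2.15 mol

Step 1:
n(J) = 0.9567×1000 / 64.50 = 14.83 mol
n(R) = 494.0 / 51.10 = 9.667 mol
n/ν for J = 14.83/3 = 4.943
n/ν for R = 9.667/3 = 3.222
Smallest n/ν is R → limiting reagent.
n(T) produced = (2/3) × 9.667 = 6.445 mol
Step 2:
n(T) available = 6.445 mol
n(E) = 9.406 mol
n/ν for T = 6.445/3 = 2.148
n/ν for E = 9.406/3 = 3.135
Smallest n/ν is T → limiting reagent.
n(Z) = (1/3) × 6.445 = 2.148 mol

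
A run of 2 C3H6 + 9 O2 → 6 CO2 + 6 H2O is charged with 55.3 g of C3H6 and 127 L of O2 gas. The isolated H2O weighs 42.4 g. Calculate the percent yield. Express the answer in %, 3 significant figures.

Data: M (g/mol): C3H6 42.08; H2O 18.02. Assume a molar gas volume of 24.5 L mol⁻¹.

n(C3H6) = 55.30 / 42.08 = 1.314 mol
n(O2) = 127.0 / 24.5 = 5.184 mol
n/ν for C3H6 = 1.314/2 = 0.6570
n/ν for O2 = 5.184/9 = 0.5760
Smallest n/ν is O2 → limiting reagent.
theoretical n(H2O) = (6/9) × 5.184 = 3.456 mol → 62.28 g
% yield = 42.4 / 62.28 × 100 = 68.08 %

68.1 %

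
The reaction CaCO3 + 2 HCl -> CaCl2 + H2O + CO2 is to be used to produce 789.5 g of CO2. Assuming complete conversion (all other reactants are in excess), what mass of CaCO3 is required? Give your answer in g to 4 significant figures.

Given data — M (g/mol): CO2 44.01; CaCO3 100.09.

1796 g

n(CO2) = 789.5 / 44.01 = 17.94 mol
n(CaCO3) = (1/1) × 17.94 = 17.94 mol
mass = 17.94 × 100.09 = 1796 g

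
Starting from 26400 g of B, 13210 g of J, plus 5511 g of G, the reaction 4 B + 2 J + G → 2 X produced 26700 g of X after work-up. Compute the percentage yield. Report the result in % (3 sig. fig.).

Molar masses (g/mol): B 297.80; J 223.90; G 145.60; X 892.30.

67.5 %

n(B) = 26400 / 297.80 = 88.65 mol
n(J) = 13210 / 223.90 = 59.00 mol
n(G) = 5511 / 145.60 = 37.85 mol
n/ν → B: 22.16, J: 29.50, G: 37.85; B is limiting.
theoretical n(X) = (2/4) × 88.65 = 44.33 mol → 39560 g
% yield = 26700 / 39560 × 100 = 67.49 %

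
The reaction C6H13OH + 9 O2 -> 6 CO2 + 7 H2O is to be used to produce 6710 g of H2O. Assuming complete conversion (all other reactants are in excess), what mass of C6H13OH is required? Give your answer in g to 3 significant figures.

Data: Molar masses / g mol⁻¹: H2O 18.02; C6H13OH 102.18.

n(H2O) = 6710 / 18.02 = 372.4 mol
n(C6H13OH) = (1/7) × 372.4 = 53.20 mol
mass = 53.20 × 102.18 = 5436 g

5440 g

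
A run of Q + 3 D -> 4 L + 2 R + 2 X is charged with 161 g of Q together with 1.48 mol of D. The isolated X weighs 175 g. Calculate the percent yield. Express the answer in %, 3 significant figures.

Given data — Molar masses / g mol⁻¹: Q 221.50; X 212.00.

n(Q) = 161.0 / 221.50 = 0.7269 mol
n(D) = 1.480 mol
n/ν → Q: 0.7269, D: 0.4933; D is limiting.
theoretical n(X) = (2/3) × 1.480 = 0.9867 mol → 209.2 g
% yield = 175 / 209.2 × 100 = 83.65 %

83.7 %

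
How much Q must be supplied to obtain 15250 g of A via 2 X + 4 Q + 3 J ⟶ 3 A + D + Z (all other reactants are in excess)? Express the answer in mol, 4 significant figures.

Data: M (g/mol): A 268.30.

n(A) = 15250 / 268.30 = 56.84 mol
n(Q) = (4/3) × 56.84 = 75.79 mol

75.79 mol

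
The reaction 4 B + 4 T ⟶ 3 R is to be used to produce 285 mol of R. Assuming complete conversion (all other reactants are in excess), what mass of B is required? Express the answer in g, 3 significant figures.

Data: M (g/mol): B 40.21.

n(R) = 285.0 mol
n(B) = (4/3) × 285.0 = 380.0 mol
mass = 380.0 × 40.21 = 15280 g

15300 g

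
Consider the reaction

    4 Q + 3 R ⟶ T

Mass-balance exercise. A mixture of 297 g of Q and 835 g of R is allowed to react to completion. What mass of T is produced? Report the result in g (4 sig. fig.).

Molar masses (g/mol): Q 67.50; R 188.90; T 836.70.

n(Q) = 297.0 / 67.50 = 4.400 mol
n(R) = 835.0 / 188.90 = 4.420 mol
n/ν → Q: 1.100, R: 1.473; Q is limiting.
n(T) = (1/4) × 4.400 = 1.100 mol
mass = 1.100 × 836.70 = 920.4 g

920.4 g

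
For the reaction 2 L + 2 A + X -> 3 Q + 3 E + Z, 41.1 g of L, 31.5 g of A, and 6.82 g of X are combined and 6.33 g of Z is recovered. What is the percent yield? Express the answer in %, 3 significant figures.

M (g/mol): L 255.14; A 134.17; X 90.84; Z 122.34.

n(L) = 41.10 / 255.14 = 0.1611 mol
n(A) = 31.50 / 134.17 = 0.2348 mol
n(X) = 6.820 / 90.84 = 0.07508 mol
n/ν for L = 0.1611/2 = 0.08055
n/ν for A = 0.2348/2 = 0.1174
n/ν for X = 0.07508/1 = 0.07508
Smallest n/ν is X → limiting reagent.
theoretical n(Z) = (1/1) × 0.07508 = 0.07508 mol → 9.185 g
% yield = 6.33 / 9.185 × 100 = 68.92 %

68.9 %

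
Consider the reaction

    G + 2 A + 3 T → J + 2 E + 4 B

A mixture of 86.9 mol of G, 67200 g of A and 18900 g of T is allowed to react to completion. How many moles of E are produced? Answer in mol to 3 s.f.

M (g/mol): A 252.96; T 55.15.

174 mol

n(G) = 86.90 mol
n(A) = 67200 / 252.96 = 265.7 mol
n(T) = 18900 / 55.15 = 342.7 mol
n/ν for G = 86.90/1 = 86.90
n/ν for A = 265.7/2 = 132.9
n/ν for T = 342.7/3 = 114.2
Smallest n/ν is G → limiting reagent.
n(E) = (2/1) × 86.90 = 173.8 mol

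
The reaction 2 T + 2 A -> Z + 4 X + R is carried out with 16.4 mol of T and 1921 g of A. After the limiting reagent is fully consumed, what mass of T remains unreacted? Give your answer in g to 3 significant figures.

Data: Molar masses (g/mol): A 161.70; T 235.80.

1070 g

n(T) = 16.40 mol
n(A) = 1921 / 161.70 = 11.88 mol
n/ν for T = 16.40/2 = 8.200
n/ν for A = 11.88/2 = 5.940
Smallest n/ν is A → limiting reagent.
T consumed = (2/2) × 11.88 = 11.88 mol
T remaining = 16.40 − 11.88 = 4.520 mol
mass = 4.520 × 235.80 = 1066 g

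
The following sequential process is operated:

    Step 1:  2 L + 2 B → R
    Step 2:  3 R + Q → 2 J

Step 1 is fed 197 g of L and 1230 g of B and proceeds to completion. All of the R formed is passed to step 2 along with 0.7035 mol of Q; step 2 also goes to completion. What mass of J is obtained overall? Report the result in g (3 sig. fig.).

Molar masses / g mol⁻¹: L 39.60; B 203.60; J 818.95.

1150 g

Step 1:
n(L) = 197.0 / 39.60 = 4.975 mol
n(B) = 1230 / 203.60 = 6.041 mol
n/ν for L = 4.975/2 = 2.488
n/ν for B = 6.041/2 = 3.021
Smallest n/ν is L → limiting reagent.
n(R) produced = (1/2) × 4.975 = 2.488 mol
Step 2:
n(R) available = 2.488 mol
n(Q) = 0.7035 mol
n/ν for R = 2.488/3 = 0.8293
n/ν for Q = 0.7035/1 = 0.7035
Smallest n/ν is Q → limiting reagent.
n(J) = (2/1) × 0.7035 = 1.407 mol
mass = 1.407 × 818.95 = 1152 g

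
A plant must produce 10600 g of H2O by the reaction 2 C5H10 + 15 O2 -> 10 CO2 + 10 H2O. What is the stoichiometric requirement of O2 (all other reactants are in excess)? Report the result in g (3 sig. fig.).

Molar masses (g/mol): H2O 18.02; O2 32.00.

n(H2O) = 10600 / 18.02 = 588.2 mol
n(O2) = (15/10) × 588.2 = 882.3 mol
mass = 882.3 × 32.00 = 28230 g

28200 g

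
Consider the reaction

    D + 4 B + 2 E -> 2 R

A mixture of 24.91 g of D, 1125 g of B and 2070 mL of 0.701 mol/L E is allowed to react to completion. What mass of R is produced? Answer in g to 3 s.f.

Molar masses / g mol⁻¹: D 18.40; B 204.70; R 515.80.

n(D) = 24.91 / 18.40 = 1.354 mol
n(B) = 1125 / 204.70 = 5.496 mol
n(E) = 0.701 × 2070/1000 = 1.451 mol
n/ν for D = 1.354/1 = 1.354
n/ν for B = 5.496/4 = 1.374
n/ν for E = 1.451/2 = 0.7255
Smallest n/ν is E → limiting reagent.
n(R) = (2/2) × 1.451 = 1.451 mol
mass = 1.451 × 515.80 = 748.4 g

748 g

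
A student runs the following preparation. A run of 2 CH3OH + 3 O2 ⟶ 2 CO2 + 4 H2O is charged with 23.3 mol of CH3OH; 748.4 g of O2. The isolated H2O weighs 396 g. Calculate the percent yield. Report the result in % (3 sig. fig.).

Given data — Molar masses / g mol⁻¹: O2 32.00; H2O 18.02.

n(CH3OH) = 23.30 mol
n(O2) = 748.4 / 32.00 = 23.39 mol
n/ν → CH3OH: 11.65, O2: 7.797; O2 is limiting.
theoretical n(H2O) = (4/3) × 23.39 = 31.19 mol → 562.0 g
% yield = 396 / 562.0 × 100 = 70.46 %

70.5 %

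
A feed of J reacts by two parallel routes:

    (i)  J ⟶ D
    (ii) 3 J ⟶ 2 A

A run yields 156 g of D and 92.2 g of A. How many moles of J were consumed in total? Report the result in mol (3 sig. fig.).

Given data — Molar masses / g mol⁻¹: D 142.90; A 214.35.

1.74 mol

n(D) = 156 / 142.90 = 1.092 mol
n(A) = 92.2 / 214.35 = 0.4301 mol
n(J) via (i) = (1/1)×1.092 = 1.092 mol
n(J) via (ii) = (3/2)×0.4301 = 0.6452 mol
total n(J) = 1.092 + 0.6452 = 1.737 mol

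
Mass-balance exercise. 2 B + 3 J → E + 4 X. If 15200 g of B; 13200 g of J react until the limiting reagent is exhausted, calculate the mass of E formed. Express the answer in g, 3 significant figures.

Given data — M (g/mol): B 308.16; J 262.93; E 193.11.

3230 g

n(B) = 15200 / 308.16 = 49.33 mol
n(J) = 13200 / 262.93 = 50.20 mol
n/ν → B: 24.67, J: 16.73; J is limiting.
n(E) = (1/3) × 50.20 = 16.73 mol
mass = 16.73 × 193.11 = 3231 g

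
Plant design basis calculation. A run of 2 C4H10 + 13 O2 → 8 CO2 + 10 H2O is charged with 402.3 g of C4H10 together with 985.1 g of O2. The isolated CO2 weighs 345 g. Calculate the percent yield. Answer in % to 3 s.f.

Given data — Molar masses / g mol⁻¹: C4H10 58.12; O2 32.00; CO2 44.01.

41.4 %

n(C4H10) = 402.3 / 58.12 = 6.922 mol
n(O2) = 985.1 / 32.00 = 30.78 mol
n/ν for C4H10 = 6.922/2 = 3.461
n/ν for O2 = 30.78/13 = 2.368
Smallest n/ν is O2 → limiting reagent.
theoretical n(CO2) = (8/13) × 30.78 = 18.94 mol → 833.5 g
% yield = 345 / 833.5 × 100 = 41.39 %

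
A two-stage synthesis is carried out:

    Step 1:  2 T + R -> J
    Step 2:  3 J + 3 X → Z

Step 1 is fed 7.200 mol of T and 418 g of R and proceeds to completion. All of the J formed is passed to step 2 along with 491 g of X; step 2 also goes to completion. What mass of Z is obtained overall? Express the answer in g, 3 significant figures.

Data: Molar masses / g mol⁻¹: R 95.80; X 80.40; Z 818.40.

982 g

Step 1:
n(T) = 7.200 mol
n(R) = 418.0 / 95.80 = 4.363 mol
n/ν for T = 7.200/2 = 3.600
n/ν for R = 4.363/1 = 4.363
Smallest n/ν is T → limiting reagent.
n(J) produced = (1/2) × 7.200 = 3.600 mol
Step 2:
n(J) available = 3.600 mol
n(X) = 491.0 / 80.40 = 6.107 mol
n/ν for J = 3.600/3 = 1.200
n/ν for X = 6.107/3 = 2.036
Smallest n/ν is J → limiting reagent.
n(Z) = (1/3) × 3.600 = 1.200 mol
mass = 1.200 × 818.40 = 982.1 g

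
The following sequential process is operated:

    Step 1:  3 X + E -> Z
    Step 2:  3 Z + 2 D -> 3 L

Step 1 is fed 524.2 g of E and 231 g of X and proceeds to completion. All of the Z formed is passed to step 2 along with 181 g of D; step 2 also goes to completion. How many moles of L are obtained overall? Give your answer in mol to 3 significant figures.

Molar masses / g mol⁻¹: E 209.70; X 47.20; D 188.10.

Step 1:
n(E) = 524.2 / 209.70 = 2.500 mol
n(X) = 231.0 / 47.20 = 4.894 mol
n/ν for E = 2.500/1 = 2.500
n/ν for X = 4.894/3 = 1.631
Smallest n/ν is X → limiting reagent.
n(Z) produced = (1/3) × 4.894 = 1.631 mol
Step 2:
n(Z) available = 1.631 mol
n(D) = 181.0 / 188.10 = 0.9623 mol
n/ν for Z = 1.631/3 = 0.5437
n/ν for D = 0.9623/2 = 0.4812
Smallest n/ν is D → limiting reagent.
n(L) = (3/2) × 0.9623 = 1.443 mol

1.44 mol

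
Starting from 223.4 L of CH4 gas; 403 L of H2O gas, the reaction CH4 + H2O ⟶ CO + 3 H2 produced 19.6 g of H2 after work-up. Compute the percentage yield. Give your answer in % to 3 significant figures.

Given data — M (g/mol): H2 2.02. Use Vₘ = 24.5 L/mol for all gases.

35.5 %

n(CH4) = 223.4 / 24.5 = 9.118 mol
n(H2O) = 403.0 / 24.5 = 16.45 mol
n/ν for CH4 = 9.118/1 = 9.118
n/ν for H2O = 16.45/1 = 16.45
Smallest n/ν is CH4 → limiting reagent.
theoretical n(H2) = (3/1) × 9.118 = 27.35 mol → 55.25 g
% yield = 19.6 / 55.25 × 100 = 35.48 %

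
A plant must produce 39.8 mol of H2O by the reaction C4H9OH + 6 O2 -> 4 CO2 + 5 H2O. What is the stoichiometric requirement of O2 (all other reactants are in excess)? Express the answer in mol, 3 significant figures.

n(H2O) = 39.80 mol
n(O2) = (6/5) × 39.80 = 47.76 mol

47.8 mol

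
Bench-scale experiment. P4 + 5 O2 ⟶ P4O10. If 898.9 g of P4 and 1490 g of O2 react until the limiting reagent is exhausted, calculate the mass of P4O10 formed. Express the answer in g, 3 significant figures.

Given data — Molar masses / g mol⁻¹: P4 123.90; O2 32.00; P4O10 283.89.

2060 g

n(P4) = 898.9 / 123.90 = 7.255 mol
n(O2) = 1490 / 32.00 = 46.56 mol
n/ν → P4: 7.255, O2: 9.312; P4 is limiting.
n(P4O10) = (1/1) × 7.255 = 7.255 mol
mass = 7.255 × 283.89 = 2060 g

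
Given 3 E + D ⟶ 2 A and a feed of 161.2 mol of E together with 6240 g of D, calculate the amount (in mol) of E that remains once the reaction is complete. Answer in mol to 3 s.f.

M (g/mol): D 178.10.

56.1 mol

n(E) = 161.2 mol
n(D) = 6240 / 178.10 = 35.04 mol
n/ν → E: 53.73, D: 35.04; D is limiting.
E consumed = (3/1) × 35.04 = 105.1 mol
E remaining = 161.2 − 105.1 = 56.10 mol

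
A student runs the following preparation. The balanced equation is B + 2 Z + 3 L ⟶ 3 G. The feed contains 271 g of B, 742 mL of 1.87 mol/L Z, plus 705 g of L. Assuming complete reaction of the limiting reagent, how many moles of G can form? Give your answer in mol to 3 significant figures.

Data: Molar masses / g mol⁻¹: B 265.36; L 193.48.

n(B) = 271.0 / 265.36 = 1.021 mol
n(Z) = 1.87 × 742.0/1000 = 1.388 mol
n(L) = 705.0 / 193.48 = 3.644 mol
n/ν for B = 1.021/1 = 1.021
n/ν for Z = 1.388/2 = 0.6940
n/ν for L = 3.644/3 = 1.215
Smallest n/ν is Z → limiting reagent.
n(G) = (3/2) × 1.388 = 2.082 mol

2.08 mol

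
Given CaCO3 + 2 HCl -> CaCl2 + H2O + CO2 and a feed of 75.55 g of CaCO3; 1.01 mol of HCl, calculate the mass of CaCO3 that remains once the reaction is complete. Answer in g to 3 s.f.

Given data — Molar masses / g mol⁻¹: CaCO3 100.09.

n(CaCO3) = 75.55 / 100.09 = 0.7548 mol
n(HCl) = 1.010 mol
n/ν → CaCO3: 0.7548, HCl: 0.5050; HCl is limiting.
CaCO3 consumed = (1/2) × 1.010 = 0.5050 mol
CaCO3 remaining = 0.7548 − 0.5050 = 0.2498 mol
mass = 0.2498 × 100.09 = 25.00 g

25.0 g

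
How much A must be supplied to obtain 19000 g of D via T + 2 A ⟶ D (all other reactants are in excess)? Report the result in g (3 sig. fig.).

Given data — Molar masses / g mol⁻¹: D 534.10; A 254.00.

n(D) = 19000 / 534.10 = 35.57 mol
n(A) = (2/1) × 35.57 = 71.14 mol
mass = 71.14 × 254.00 = 18070 g

18100 g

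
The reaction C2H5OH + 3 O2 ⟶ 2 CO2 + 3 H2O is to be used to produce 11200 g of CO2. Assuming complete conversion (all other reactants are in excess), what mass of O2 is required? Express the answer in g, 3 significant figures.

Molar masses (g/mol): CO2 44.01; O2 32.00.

12200 g

n(CO2) = 11200 / 44.01 = 254.5 mol
n(O2) = (3/2) × 254.5 = 381.8 mol
mass = 381.8 × 32.00 = 12220 g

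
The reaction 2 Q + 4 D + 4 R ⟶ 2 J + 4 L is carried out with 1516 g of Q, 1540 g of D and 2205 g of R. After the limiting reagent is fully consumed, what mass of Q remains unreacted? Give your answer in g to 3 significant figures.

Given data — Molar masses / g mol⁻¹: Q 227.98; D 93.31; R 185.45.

161 g

n(Q) = 1516 / 227.98 = 6.650 mol
n(D) = 1540 / 93.31 = 16.50 mol
n(R) = 2205 / 185.45 = 11.89 mol
n/ν for Q = 6.650/2 = 3.325
n/ν for D = 16.50/4 = 4.125
n/ν for R = 11.89/4 = 2.973
Smallest n/ν is R → limiting reagent.
Q consumed = (2/4) × 11.89 = 5.945 mol
Q remaining = 6.650 − 5.945 = 0.7050 mol
mass = 0.7050 × 227.98 = 160.7 g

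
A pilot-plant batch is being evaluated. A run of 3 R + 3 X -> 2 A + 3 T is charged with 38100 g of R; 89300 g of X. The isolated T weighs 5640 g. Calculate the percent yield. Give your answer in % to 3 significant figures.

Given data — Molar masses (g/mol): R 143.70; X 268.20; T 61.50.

n(R) = 38100 / 143.70 = 265.1 mol
n(X) = 89300 / 268.20 = 333.0 mol
n/ν for R = 265.1/3 = 88.37
n/ν for X = 333.0/3 = 111.0
Smallest n/ν is R → limiting reagent.
theoretical n(T) = (3/3) × 265.1 = 265.1 mol → 16300 g
% yield = 5640 / 16300 × 100 = 34.60 %

34.6 %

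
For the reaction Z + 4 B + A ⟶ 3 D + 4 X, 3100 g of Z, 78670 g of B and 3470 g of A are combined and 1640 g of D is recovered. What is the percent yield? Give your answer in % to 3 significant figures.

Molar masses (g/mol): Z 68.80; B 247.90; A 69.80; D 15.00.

n(Z) = 3100 / 68.80 = 45.06 mol
n(B) = 78670 / 247.90 = 317.3 mol
n(A) = 3470 / 69.80 = 49.71 mol
n/ν → Z: 45.06, B: 79.33, A: 49.71; Z is limiting.
theoretical n(D) = (3/1) × 45.06 = 135.2 mol → 2028 g
% yield = 1640 / 2028 × 100 = 80.87 %

80.9 %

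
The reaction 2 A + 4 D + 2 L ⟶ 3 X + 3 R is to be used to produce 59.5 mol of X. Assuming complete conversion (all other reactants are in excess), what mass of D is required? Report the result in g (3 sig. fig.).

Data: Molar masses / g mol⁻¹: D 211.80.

n(X) = 59.50 mol
n(D) = (4/3) × 59.50 = 79.33 mol
mass = 79.33 × 211.80 = 16800 g

16800 g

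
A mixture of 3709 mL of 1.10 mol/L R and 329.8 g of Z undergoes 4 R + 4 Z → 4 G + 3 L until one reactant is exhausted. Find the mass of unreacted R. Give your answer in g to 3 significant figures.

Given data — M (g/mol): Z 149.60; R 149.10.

n(R) = 1.10 × 3709/1000 = 4.080 mol
n(Z) = 329.8 / 149.60 = 2.205 mol
n/ν for R = 4.080/4 = 1.020
n/ν for Z = 2.205/4 = 0.5513
Smallest n/ν is Z → limiting reagent.
R consumed = (4/4) × 2.205 = 2.205 mol
R remaining = 4.080 − 2.205 = 1.875 mol
mass = 1.875 × 149.10 = 279.6 g

280 g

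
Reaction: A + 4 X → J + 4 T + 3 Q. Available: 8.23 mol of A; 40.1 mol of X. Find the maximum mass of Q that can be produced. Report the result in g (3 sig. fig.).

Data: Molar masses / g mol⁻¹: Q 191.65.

n(A) = 8.230 mol
n(X) = 40.10 mol
n/ν for A = 8.230/1 = 8.230
n/ν for X = 40.10/4 = 10.03
Smallest n/ν is A → limiting reagent.
n(Q) = (3/1) × 8.230 = 24.69 mol
mass = 24.69 × 191.65 = 4732 g

4730 g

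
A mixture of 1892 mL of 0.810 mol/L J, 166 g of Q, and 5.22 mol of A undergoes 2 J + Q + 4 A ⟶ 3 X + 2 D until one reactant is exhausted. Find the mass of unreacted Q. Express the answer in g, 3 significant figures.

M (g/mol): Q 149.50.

51.4 g

n(J) = 0.810 × 1892/1000 = 1.533 mol
n(Q) = 166.0 / 149.50 = 1.110 mol
n(A) = 5.220 mol
n/ν for J = 1.533/2 = 0.7665
n/ν for Q = 1.110/1 = 1.110
n/ν for A = 5.220/4 = 1.305
Smallest n/ν is J → limiting reagent.
Q consumed = (1/2) × 1.533 = 0.7665 mol
Q remaining = 1.110 − 0.7665 = 0.3435 mol
mass = 0.3435 × 149.50 = 51.35 g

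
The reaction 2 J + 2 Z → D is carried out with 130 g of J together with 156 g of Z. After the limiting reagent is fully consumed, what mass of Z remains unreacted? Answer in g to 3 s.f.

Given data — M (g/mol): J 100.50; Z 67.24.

n(J) = 130.0 / 100.50 = 1.294 mol
n(Z) = 156.0 / 67.24 = 2.320 mol
n/ν for J = 1.294/2 = 0.6470
n/ν for Z = 2.320/2 = 1.160
Smallest n/ν is J → limiting reagent.
Z consumed = (2/2) × 1.294 = 1.294 mol
Z remaining = 2.320 − 1.294 = 1.026 mol
mass = 1.026 × 67.24 = 68.99 g

69.0 g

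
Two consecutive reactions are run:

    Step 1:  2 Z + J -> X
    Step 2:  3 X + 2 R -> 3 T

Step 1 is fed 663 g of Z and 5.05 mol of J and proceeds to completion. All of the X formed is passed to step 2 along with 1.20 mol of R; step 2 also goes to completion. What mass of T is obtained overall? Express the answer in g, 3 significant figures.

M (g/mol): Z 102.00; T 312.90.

563 g

Step 1:
n(Z) = 663.0 / 102.00 = 6.500 mol
n(J) = 5.050 mol
n/ν for Z = 6.500/2 = 3.250
n/ν for J = 5.050/1 = 5.050
Smallest n/ν is Z → limiting reagent.
n(X) produced = (1/2) × 6.500 = 3.250 mol
Step 2:
n(X) available = 3.250 mol
n(R) = 1.200 mol
n/ν for X = 3.250/3 = 1.083
n/ν for R = 1.200/2 = 0.6000
Smallest n/ν is R → limiting reagent.
n(T) = (3/2) × 1.200 = 1.800 mol
mass = 1.800 × 312.90 = 563.2 g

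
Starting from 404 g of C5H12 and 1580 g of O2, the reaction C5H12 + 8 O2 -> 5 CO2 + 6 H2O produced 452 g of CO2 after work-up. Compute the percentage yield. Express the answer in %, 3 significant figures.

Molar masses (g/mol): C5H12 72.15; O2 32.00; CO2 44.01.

36.7 %

n(C5H12) = 404.0 / 72.15 = 5.599 mol
n(O2) = 1580 / 32.00 = 49.38 mol
n/ν → C5H12: 5.599, O2: 6.173; C5H12 is limiting.
theoretical n(CO2) = (5/1) × 5.599 = 28.00 mol → 1232 g
% yield = 452 / 1232 × 100 = 36.69 %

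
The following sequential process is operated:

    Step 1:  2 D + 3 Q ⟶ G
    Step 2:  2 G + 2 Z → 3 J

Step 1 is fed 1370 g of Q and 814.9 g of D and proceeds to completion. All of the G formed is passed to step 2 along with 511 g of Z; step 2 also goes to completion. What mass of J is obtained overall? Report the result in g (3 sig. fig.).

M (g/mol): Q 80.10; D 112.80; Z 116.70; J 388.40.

2100 g

Step 1:
n(Q) = 1370 / 80.10 = 17.10 mol
n(D) = 814.9 / 112.80 = 7.224 mol
n/ν for Q = 17.10/3 = 5.700
n/ν for D = 7.224/2 = 3.612
Smallest n/ν is D → limiting reagent.
n(G) produced = (1/2) × 7.224 = 3.612 mol
Step 2:
n(G) available = 3.612 mol
n(Z) = 511.0 / 116.70 = 4.379 mol
n/ν for G = 3.612/2 = 1.806
n/ν for Z = 4.379/2 = 2.190
Smallest n/ν is G → limiting reagent.
n(J) = (3/2) × 3.612 = 5.418 mol
mass = 5.418 × 388.40 = 2104 g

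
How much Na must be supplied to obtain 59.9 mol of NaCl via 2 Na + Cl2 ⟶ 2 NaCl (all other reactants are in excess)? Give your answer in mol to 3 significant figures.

59.9 mol

n(NaCl) = 59.90 mol
n(Na) = (2/2) × 59.90 = 59.90 mol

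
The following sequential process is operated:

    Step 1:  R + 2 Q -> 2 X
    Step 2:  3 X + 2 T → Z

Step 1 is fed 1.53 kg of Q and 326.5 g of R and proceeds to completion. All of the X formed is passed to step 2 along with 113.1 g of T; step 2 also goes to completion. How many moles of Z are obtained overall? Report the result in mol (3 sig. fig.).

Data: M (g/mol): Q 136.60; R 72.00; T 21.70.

Step 1:
n(Q) = 1.530×1000 / 136.60 = 11.20 mol
n(R) = 326.5 / 72.00 = 4.535 mol
n/ν for Q = 11.20/2 = 5.600
n/ν for R = 4.535/1 = 4.535
Smallest n/ν is R → limiting reagent.
n(X) produced = (2/1) × 4.535 = 9.070 mol
Step 2:
n(X) available = 9.070 mol
n(T) = 113.1 / 21.70 = 5.212 mol
n/ν for X = 9.070/3 = 3.023
n/ν for T = 5.212/2 = 2.606
Smallest n/ν is T → limiting reagent.
n(Z) = (1/2) × 5.212 = 2.606 mol

2.61 mol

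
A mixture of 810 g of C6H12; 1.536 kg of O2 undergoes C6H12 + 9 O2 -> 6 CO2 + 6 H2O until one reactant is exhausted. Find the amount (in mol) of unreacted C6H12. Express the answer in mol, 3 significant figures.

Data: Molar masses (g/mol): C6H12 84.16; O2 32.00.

n(C6H12) = 810.0 / 84.16 = 9.625 mol
n(O2) = 1.536×1000 / 32.00 = 48.00 mol
n/ν for C6H12 = 9.625/1 = 9.625
n/ν for O2 = 48.00/9 = 5.333
Smallest n/ν is O2 → limiting reagent.
C6H12 consumed = (1/9) × 48.00 = 5.333 mol
C6H12 remaining = 9.625 − 5.333 = 4.292 mol

4.29 mol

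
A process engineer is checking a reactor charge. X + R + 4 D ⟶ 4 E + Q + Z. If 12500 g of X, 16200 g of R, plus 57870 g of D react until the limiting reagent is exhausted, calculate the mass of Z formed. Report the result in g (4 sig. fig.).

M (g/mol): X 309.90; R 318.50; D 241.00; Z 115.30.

n(X) = 12500 / 309.90 = 40.34 mol
n(R) = 16200 / 318.50 = 50.86 mol
n(D) = 57870 / 241.00 = 240.1 mol
n/ν for X = 40.34/1 = 40.34
n/ν for R = 50.86/1 = 50.86
n/ν for D = 240.1/4 = 60.03
Smallest n/ν is X → limiting reagent.
n(Z) = (1/1) × 40.34 = 40.34 mol
mass = 40.34 × 115.30 = 4651 g

4651 g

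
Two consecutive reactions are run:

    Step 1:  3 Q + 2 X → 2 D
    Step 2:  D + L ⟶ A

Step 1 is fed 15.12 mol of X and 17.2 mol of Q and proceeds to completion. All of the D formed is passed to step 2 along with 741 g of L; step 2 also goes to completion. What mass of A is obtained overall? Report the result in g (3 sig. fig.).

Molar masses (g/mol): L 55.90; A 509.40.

Step 1:
n(X) = 15.12 mol
n(Q) = 17.20 mol
n/ν for X = 15.12/2 = 7.560
n/ν for Q = 17.20/3 = 5.733
Smallest n/ν is Q → limiting reagent.
n(D) produced = (2/3) × 17.20 = 11.47 mol
Step 2:
n(D) available = 11.47 mol
n(L) = 741.0 / 55.90 = 13.26 mol
n/ν for D = 11.47/1 = 11.47
n/ν for L = 13.26/1 = 13.26
Smallest n/ν is D → limiting reagent.
n(A) = (1/1) × 11.47 = 11.47 mol
mass = 11.47 × 509.40 = 5843 g

5840 g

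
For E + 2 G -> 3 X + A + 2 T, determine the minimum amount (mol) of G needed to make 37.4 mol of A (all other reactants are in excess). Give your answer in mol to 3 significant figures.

74.8 mol

n(A) = 37.40 mol
n(G) = (2/1) × 37.40 = 74.80 mol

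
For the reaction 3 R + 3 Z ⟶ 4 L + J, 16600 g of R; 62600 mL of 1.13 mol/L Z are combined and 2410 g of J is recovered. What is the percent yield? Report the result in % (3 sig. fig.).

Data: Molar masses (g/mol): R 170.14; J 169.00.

n(R) = 16600 / 170.14 = 97.57 mol
n(Z) = 1.13 × 62600/1000 = 70.74 mol
n/ν → R: 32.52, Z: 23.58; Z is limiting.
theoretical n(J) = (1/3) × 70.74 = 23.58 mol → 3985 g
% yield = 2410 / 3985 × 100 = 60.48 %

60.5 %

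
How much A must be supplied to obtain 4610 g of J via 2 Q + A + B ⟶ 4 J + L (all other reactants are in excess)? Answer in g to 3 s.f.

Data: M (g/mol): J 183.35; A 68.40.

430 g

n(J) = 4610 / 183.35 = 25.14 mol
n(A) = (1/4) × 25.14 = 6.285 mol
mass = 6.285 × 68.40 = 429.9 g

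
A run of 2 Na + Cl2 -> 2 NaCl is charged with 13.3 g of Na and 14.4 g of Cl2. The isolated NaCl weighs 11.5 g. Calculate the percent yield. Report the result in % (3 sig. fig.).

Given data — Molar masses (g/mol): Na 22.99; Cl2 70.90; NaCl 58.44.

48.4 %

n(Na) = 13.30 / 22.99 = 0.5785 mol
n(Cl2) = 14.40 / 70.90 = 0.2031 mol
n/ν for Na = 0.5785/2 = 0.2893
n/ν for Cl2 = 0.2031/1 = 0.2031
Smallest n/ν is Cl2 → limiting reagent.
theoretical n(NaCl) = (2/1) × 0.2031 = 0.4062 mol → 23.74 g
% yield = 11.5 / 23.74 × 100 = 48.44 %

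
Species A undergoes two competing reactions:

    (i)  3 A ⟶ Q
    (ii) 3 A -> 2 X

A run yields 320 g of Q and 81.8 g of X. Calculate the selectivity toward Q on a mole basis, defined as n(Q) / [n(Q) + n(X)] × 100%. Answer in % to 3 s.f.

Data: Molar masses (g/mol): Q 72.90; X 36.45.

n(Q) = 320 / 72.90 = 4.390 mol
n(X) = 81.8 / 36.45 = 2.244 mol
selectivity = 4.390/(4.390+2.244) × 100 = 66.17 %

66.2 %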